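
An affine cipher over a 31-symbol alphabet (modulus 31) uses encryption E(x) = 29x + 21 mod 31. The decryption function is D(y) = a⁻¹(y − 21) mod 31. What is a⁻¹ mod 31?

15

Extended Euclidean algorithm:
31 = 1*29 + 2
29 = 14*2 + 1
2 = 2*1 + 0
Since gcd(29, 31) = 1, back-substitute to write 1 as a combination:
1 = 29 − 14·2
1 = −14·31 + 15·29
So 29·15 ≡ 1 (mod 31).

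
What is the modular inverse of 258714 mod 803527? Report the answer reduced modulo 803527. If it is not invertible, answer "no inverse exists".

87116

Run Euclid on (803527, 258714):
803527 = 3·258714 + 27385
258714 = 9·27385 + 12249
27385 = 2·12249 + 2887
12249 = 4·2887 + 701
2887 = 4·701 + 83
701 = 8·83 + 37
83 = 2·37 + 9
37 = 4·9 + 1
9 = 9·1 + 0
The gcd is 1. Working backward:
1 = 37 − 4·9
1 = −4·83 + 9·37
1 = 9·701 − 76·83
1 = −76·2887 + 313·701
1 = 313·12249 − 1328·2887
1 = −1328·27385 + 2969·12249
1 = 2969·258714 − 28049·27385
1 = −28049·803527 + 87116·258714
So 258714·87116 ≡ 1 (mod 803527).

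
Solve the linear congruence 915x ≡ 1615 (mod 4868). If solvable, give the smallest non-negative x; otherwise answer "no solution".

First find gcd(915, 4868):
4868 = 5×915 + 293
915 = 3×293 + 36
293 = 8×36 + 5
36 = 7×5 + 1
5 = 5×1 + 0
gcd = 1, so a unique solution mod 4868 exists.
Back-substitute for the Bézout coefficients:
1 = 36 − 7·5
1 = −7·293 + 57·36
1 = 57·915 − 178·293
1 = −178·4868 + 947·915
So 915·(947) ≡ 1 (mod 4868), giving 915⁻¹ ≡ 947.
x ≡ 915⁻¹·1615 ≡ 947·1615 ≡ 853 (mod 4868).

853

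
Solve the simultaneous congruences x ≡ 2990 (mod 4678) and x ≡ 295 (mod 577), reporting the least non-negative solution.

Write x = 2990 + 4678·k. Then 4678·k ≡ 295 − 2990 ≡ 190 (mod 577).
Need 4678⁻¹ mod 577. Extended Euclid on (577, 62):
577 = 9×62 + 19
62 = 3×19 + 5
19 = 3×5 + 4
5 = 1×4 + 1
4 = 4×1 + 0
Back-substitute:
1 = 5 − 4
1 = −19 + 4·5
1 = 4·62 − 13·19
1 = −13·577 + 121·62
4678⁻¹ ≡ 121 (mod 577), so k ≡ 121·190 ≡ 487 (mod 577).
x = 2990 + 4678·487 = 2281176.

2281176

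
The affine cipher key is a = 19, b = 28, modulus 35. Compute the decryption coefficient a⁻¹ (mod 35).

gcd(35, 19) by repeated division:
35 = 1·19 + 16
19 = 1·16 + 3
16 = 5·3 + 1
3 = 3·1 + 0
gcd = 1, so the inverse exists. Back-substitute:
1 = 16 − 5·3
1 = −5·19 + 6·16
1 = 6·35 − 11·19
Hence 19⁻¹ ≡ -11 ≡ 24 (mod 35).

24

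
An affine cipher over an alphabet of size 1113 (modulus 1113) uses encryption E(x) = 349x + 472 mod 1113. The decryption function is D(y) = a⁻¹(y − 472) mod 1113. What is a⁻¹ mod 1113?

118

Extended Euclidean algorithm:
1113 = 3·349 + 66
349 = 5·66 + 19
66 = 3·19 + 9
19 = 2·9 + 1
9 = 9·1 + 0
gcd = 1, so the inverse exists. Back-substitute:
1 = 19 − 2·9
1 = −2·66 + 7·19
1 = 7·349 − 37·66
1 = −37·1113 + 118·349
So 349·118 ≡ 1 (mod 1113).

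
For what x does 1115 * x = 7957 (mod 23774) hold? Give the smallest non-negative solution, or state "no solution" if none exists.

263

First find gcd(1115, 23774):
23774 = 21*1115 + 359
1115 = 3*359 + 38
359 = 9*38 + 17
38 = 2*17 + 4
17 = 4*4 + 1
4 = 4*1 + 0
gcd = 1, so a unique solution mod 23774 exists.
Back-substitute for the Bézout coefficients:
1 = 17 − 4·4
1 = −4·38 + 9·17
1 = 9·359 − 85·38
1 = −85·1115 + 264·359
1 = 264·23774 − 5629·1115
So 1115·(-5629) ≡ 1 (mod 23774), giving 1115⁻¹ ≡ 18145.
x ≡ 1115⁻¹·7957 ≡ 18145·7957 ≡ 263 (mod 23774).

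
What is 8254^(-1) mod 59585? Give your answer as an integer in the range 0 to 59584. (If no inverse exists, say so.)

55694

Run Euclid on (59585, 8254):
59585 = 7*8254 + 1807
8254 = 4*1807 + 1026
1807 = 1*1026 + 781
1026 = 1*781 + 245
781 = 3*245 + 46
245 = 5*46 + 15
46 = 3*15 + 1
15 = 15*1 + 0
Since gcd(8254, 59585) = 1, back-substitute to write 1 as a combination:
1 = 46 − 3·15
1 = −3·245 + 16·46
1 = 16·781 − 51·245
1 = −51·1026 + 67·781
1 = 67·1807 − 118·1026
1 = −118·8254 + 539·1807
1 = 539·59585 − 3891·8254
Hence 8254⁻¹ ≡ -3891 ≡ 55694 (mod 59585).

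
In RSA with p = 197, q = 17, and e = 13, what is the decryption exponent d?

φ(n) = (p−1)(q−1) = 196·16 = 3136.
Need d with 13·d ≡ 1 (mod 3136). Apply the extended Euclidean algorithm:
3136 = 241*13 + 3
13 = 4*3 + 1
3 = 3*1 + 0
Back-substitute:
1 = 13 − 4·3
1 = −4·3136 + 965·13
So 13·965 ≡ 1 (mod 3136), hence d = 965.

965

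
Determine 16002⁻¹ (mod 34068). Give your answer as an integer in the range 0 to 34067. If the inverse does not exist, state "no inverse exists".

no inverse exists

Compute gcd(16002, 34068):
34068 = 2×16002 + 2064
16002 = 7×2064 + 1554
2064 = 1×1554 + 510
1554 = 3×510 + 24
510 = 21×24 + 6
24 = 4×6 + 0
gcd(16002, 34068) = 6 ≠ 1, so 16002 has no multiplicative inverse modulo 34068.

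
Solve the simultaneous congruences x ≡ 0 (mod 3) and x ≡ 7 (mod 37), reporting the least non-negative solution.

Write x = 0 + 3·k. Then 3·k ≡ 7 − 0 ≡ 7 (mod 37).
Need 3⁻¹ mod 37. Extended Euclid on (37, 3):
37 = 12·3 + 1
3 = 3·1 + 0
Back-substitute:
1 = 37 − 12·3
3⁻¹ ≡ 25 (mod 37), so k ≡ 25·7 ≡ 27 (mod 37).
x = 0 + 3·27 = 81.

81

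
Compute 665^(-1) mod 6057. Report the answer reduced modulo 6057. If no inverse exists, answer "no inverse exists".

Extended Euclidean algorithm:
6057 = 9·665 + 72
665 = 9·72 + 17
72 = 4·17 + 4
17 = 4·4 + 1
4 = 4·1 + 0
gcd = 1, so the inverse exists. Back-substitute:
1 = 17 − 4·4
1 = −4·72 + 17·17
1 = 17·665 − 157·72
1 = −157·6057 + 1430·665
So 665·1430 ≡ 1 (mod 6057).

1430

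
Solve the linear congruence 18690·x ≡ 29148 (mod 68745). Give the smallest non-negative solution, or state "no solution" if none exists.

no solution

gcd(18690, 68745):
68745 = 3×18690 + 12675
18690 = 1×12675 + 6015
12675 = 2×6015 + 645
6015 = 9×645 + 210
645 = 3×210 + 15
210 = 14×15 + 0
gcd = 15, but 15 ∤ 29148, so the congruence has no solution.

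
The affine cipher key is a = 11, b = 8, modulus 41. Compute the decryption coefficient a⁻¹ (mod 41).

15

Run Euclid on (41, 11):
41 = 3·11 + 8
11 = 1·8 + 3
8 = 2·3 + 2
3 = 1·2 + 1
2 = 2·1 + 0
gcd = 1, so the inverse exists. Back-substitute:
1 = 3 − 2
1 = −8 + 3·3
1 = 3·11 − 4·8
1 = −4·41 + 15·11
So 11·15 ≡ 1 (mod 41).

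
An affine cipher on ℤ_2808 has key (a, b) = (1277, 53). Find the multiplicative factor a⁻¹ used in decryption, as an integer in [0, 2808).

1205

Extended Euclidean algorithm:
2808 = 2·1277 + 254
1277 = 5·254 + 7
254 = 36·7 + 2
7 = 3·2 + 1
2 = 2·1 + 0
Since gcd(1277, 2808) = 1, back-substitute to write 1 as a combination:
1 = 7 − 3·2
1 = −3·254 + 109·7
1 = 109·1277 − 548·254
1 = −548·2808 + 1205·1277
So 1277·1205 ≡ 1 (mod 2808).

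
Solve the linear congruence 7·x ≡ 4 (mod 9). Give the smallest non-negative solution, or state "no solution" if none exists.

7

First find gcd(7, 9):
9 = 1·7 + 2
7 = 3·2 + 1
2 = 2·1 + 0
gcd = 1, so a unique solution mod 9 exists.
Back-substitute for the Bézout coefficients:
1 = 7 − 3·2
1 = −3·9 + 4·7
So 7·(4) ≡ 1 (mod 9), giving 7⁻¹ ≡ 4.
x ≡ 7⁻¹·4 ≡ 4·4 ≡ 7 (mod 9).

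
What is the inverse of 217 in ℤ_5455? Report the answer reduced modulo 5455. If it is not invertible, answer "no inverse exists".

2363

Run Euclid on (5455, 217):
5455 = 25·217 + 30
217 = 7·30 + 7
30 = 4·7 + 2
7 = 3·2 + 1
2 = 2·1 + 0
Since gcd(217, 5455) = 1, back-substitute to write 1 as a combination:
1 = 7 − 3·2
1 = −3·30 + 13·7
1 = 13·217 − 94·30
1 = −94·5455 + 2363·217
So 217·2363 ≡ 1 (mod 5455).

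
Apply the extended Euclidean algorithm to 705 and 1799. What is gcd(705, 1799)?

1

Apply Euclid's algorithm to 1799 and 705:
1799 = 2×705 + 389
705 = 1×389 + 316
389 = 1×316 + 73
316 = 4×73 + 24
73 = 3×24 + 1
24 = 24×1 + 0
gcd(705, 1799) = 1.
Back-substituting:
1 = 73 − 3·24
1 = −3·316 + 13·73
1 = 13·389 − 16·316
1 = −16·705 + 29·389
1 = 29·1799 − 74·705
So 1 = (29)·1799 + (-74)·705.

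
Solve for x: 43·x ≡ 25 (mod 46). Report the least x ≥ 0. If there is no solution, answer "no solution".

7

First find gcd(43, 46):
46 = 1×43 + 3
43 = 14×3 + 1
3 = 3×1 + 0
gcd = 1, so a unique solution mod 46 exists.
Back-substitute for the Bézout coefficients:
1 = 43 − 14·3
1 = −14·46 + 15·43
So 43·(15) ≡ 1 (mod 46), giving 43⁻¹ ≡ 15.
x ≡ 43⁻¹·25 ≡ 15·25 ≡ 7 (mod 46).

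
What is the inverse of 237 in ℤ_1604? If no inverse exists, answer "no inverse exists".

1225

gcd(1604, 237) by repeated division:
1604 = 6*237 + 182
237 = 1*182 + 55
182 = 3*55 + 17
55 = 3*17 + 4
17 = 4*4 + 1
4 = 4*1 + 0
Since gcd(237, 1604) = 1, back-substitute to write 1 as a combination:
1 = 17 − 4·4
1 = −4·55 + 13·17
1 = 13·182 − 43·55
1 = −43·237 + 56·182
1 = 56·1604 − 379·237
Hence 237⁻¹ ≡ -379 ≡ 1225 (mod 1604).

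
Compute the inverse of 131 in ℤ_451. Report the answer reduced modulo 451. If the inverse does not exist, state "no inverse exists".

Extended Euclidean algorithm:
451 = 3*131 + 58
131 = 2*58 + 15
58 = 3*15 + 13
15 = 1*13 + 2
13 = 6*2 + 1
2 = 2*1 + 0
The gcd is 1. Working backward:
1 = 13 − 6·2
1 = −6·15 + 7·13
1 = 7·58 − 27·15
1 = −27·131 + 61·58
1 = 61·451 − 210·131
Hence 131⁻¹ ≡ -210 ≡ 241 (mod 451).

241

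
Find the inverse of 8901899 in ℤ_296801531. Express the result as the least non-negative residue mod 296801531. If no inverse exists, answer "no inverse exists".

Extended Euclidean algorithm:
296801531 = 33·8901899 + 3038864
8901899 = 2·3038864 + 2824171
3038864 = 1·2824171 + 214693
2824171 = 13·214693 + 33162
214693 = 6·33162 + 15721
33162 = 2·15721 + 1720
15721 = 9·1720 + 241
1720 = 7·241 + 33
241 = 7·33 + 10
33 = 3·10 + 3
10 = 3·3 + 1
3 = 3·1 + 0
The gcd is 1. Working backward:
1 = 10 − 3·3
1 = −3·33 + 10·10
1 = 10·241 − 73·33
1 = −73·1720 + 521·241
1 = 521·15721 − 4762·1720
1 = −4762·33162 + 10045·15721
1 = 10045·214693 − 65032·33162
1 = −65032·2824171 + 855461·214693
1 = 855461·3038864 − 920493·2824171
1 = −920493·8901899 + 2696447·3038864
1 = 2696447·296801531 − 89903244·8901899
So 8901899·(-89903244) ≡ 1 (mod 296801531), and -89903244 ≡ 206898287 (mod 296801531).

206898287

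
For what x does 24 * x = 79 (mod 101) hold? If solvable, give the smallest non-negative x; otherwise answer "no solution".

First find gcd(24, 101):
101 = 4·24 + 5
24 = 4·5 + 4
5 = 1·4 + 1
4 = 4·1 + 0
gcd = 1, so a unique solution mod 101 exists.
Back-substitute for the Bézout coefficients:
1 = 5 − 4
1 = −24 + 5·5
1 = 5·101 − 21·24
So 24·(-21) ≡ 1 (mod 101), giving 24⁻¹ ≡ 80.
x ≡ 24⁻¹·79 ≡ 80·79 ≡ 58 (mod 101).

58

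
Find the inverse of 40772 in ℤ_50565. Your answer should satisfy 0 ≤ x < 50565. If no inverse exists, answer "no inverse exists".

Run Euclid on (50565, 40772):
50565 = 1*40772 + 9793
40772 = 4*9793 + 1600
9793 = 6*1600 + 193
1600 = 8*193 + 56
193 = 3*56 + 25
56 = 2*25 + 6
25 = 4*6 + 1
6 = 6*1 + 0
gcd = 1, so the inverse exists. Back-substitute:
1 = 25 − 4·6
1 = −4·56 + 9·25
1 = 9·193 − 31·56
1 = −31·1600 + 257·193
1 = 257·9793 − 1573·1600
1 = −1573·40772 + 6549·9793
1 = 6549·50565 − 8122·40772
Hence 40772⁻¹ ≡ -8122 ≡ 42443 (mod 50565).

42443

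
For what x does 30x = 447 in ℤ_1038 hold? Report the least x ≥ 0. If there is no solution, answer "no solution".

gcd(30, 1038):
1038 = 34·30 + 18
30 = 1·18 + 12
18 = 1·12 + 6
12 = 2·6 + 0
gcd = 6, but 6 ∤ 447, so the congruence has no solution.

no solution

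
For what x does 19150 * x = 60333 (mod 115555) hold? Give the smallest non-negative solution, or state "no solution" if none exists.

gcd(19150, 115555):
115555 = 6·19150 + 655
19150 = 29·655 + 155
655 = 4·155 + 35
155 = 4·35 + 15
35 = 2·15 + 5
15 = 3·5 + 0
gcd = 5, but 5 ∤ 60333, so the congruence has no solution.

no solution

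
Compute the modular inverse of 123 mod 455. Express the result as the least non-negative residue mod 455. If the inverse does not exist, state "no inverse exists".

gcd(455, 123) by repeated division:
455 = 3·123 + 86
123 = 1·86 + 37
86 = 2·37 + 12
37 = 3·12 + 1
12 = 12·1 + 0
Since gcd(123, 455) = 1, back-substitute to write 1 as a combination:
1 = 37 − 3·12
1 = −3·86 + 7·37
1 = 7·123 − 10·86
1 = −10·455 + 37·123
So 123·37 ≡ 1 (mod 455).

37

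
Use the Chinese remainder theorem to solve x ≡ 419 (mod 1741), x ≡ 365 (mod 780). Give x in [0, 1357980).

637625

Write x = 419 + 1741·k. Then 1741·k ≡ 365 − 419 ≡ 726 (mod 780).
Need 1741⁻¹ mod 780. Extended Euclid on (780, 181):
780 = 4*181 + 56
181 = 3*56 + 13
56 = 4*13 + 4
13 = 3*4 + 1
4 = 4*1 + 0
Back-substitute:
1 = 13 − 3·4
1 = −3·56 + 13·13
1 = 13·181 − 42·56
1 = −42·780 + 181·181
1741⁻¹ ≡ 181 (mod 780), so k ≡ 181·726 ≡ 366 (mod 780).
x = 419 + 1741·366 = 637625.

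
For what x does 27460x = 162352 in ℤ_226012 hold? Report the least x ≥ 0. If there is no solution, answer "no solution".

3043

First find gcd(27460, 226012):
226012 = 8×27460 + 6332
27460 = 4×6332 + 2132
6332 = 2×2132 + 2068
2132 = 1×2068 + 64
2068 = 32×64 + 20
64 = 3×20 + 4
20 = 5×4 + 0
gcd = 4 and 4 | 162352, so solutions exist. Divide through by 4: 6865x ≡ 40588 (mod 56503).
Now find 6865⁻¹ mod 56503:
56503 = 8·6865 + 1583
6865 = 4·1583 + 533
1583 = 2·533 + 517
533 = 1·517 + 16
517 = 32·16 + 5
16 = 3·5 + 1
5 = 5·1 + 0
Back-substitute:
1 = 16 − 3·5
1 = −3·517 + 97·16
1 = 97·533 − 100·517
1 = −100·1583 + 297·533
1 = 297·6865 − 1288·1583
1 = −1288·56503 + 10601·6865
So 6865⁻¹ ≡ 10601 (mod 56503).
Then x ≡ 10601·40588 ≡ 3043 (mod 56503); the smallest non-negative solution is x = 3043.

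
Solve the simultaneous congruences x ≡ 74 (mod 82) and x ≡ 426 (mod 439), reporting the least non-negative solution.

1304

Write x = 74 + 82·k. Then 82·k ≡ 426 − 74 ≡ 352 (mod 439).
Need 82⁻¹ mod 439. Extended Euclid on (439, 82):
439 = 5×82 + 29
82 = 2×29 + 24
29 = 1×24 + 5
24 = 4×5 + 4
5 = 1×4 + 1
4 = 4×1 + 0
Back-substitute:
1 = 5 − 4
1 = −24 + 5·5
1 = 5·29 − 6·24
1 = −6·82 + 17·29
1 = 17·439 − 91·82
82⁻¹ ≡ 348 (mod 439), so k ≡ 348·352 ≡ 15 (mod 439).
x = 74 + 82·15 = 1304.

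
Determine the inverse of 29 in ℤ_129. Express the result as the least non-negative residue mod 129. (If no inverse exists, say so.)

Extended Euclidean algorithm:
129 = 4*29 + 13
29 = 2*13 + 3
13 = 4*3 + 1
3 = 3*1 + 0
gcd = 1, so the inverse exists. Back-substitute:
1 = 13 − 4·3
1 = −4·29 + 9·13
1 = 9·129 − 40·29
Thus 29·(-40) ≡ 1 (mod 129); reducing, -40 mod 129 = 89.

89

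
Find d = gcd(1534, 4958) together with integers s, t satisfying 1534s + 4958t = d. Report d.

Apply Euclid's algorithm to 4958 and 1534:
4958 = 3×1534 + 356
1534 = 4×356 + 110
356 = 3×110 + 26
110 = 4×26 + 6
26 = 4×6 + 2
6 = 3×2 + 0
gcd(1534, 4958) = 2.
Express as a combination:
2 = 26 − 4·6
2 = −4·110 + 17·26
2 = 17·356 − 55·110
2 = −55·1534 + 237·356
2 = 237·4958 − 766·1534
So 2 = (237)·4958 + (-766)·1534.

2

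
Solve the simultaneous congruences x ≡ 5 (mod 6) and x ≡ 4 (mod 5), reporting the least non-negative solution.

Write x = 5 + 6·k. Then 6·k ≡ 4 − 5 ≡ 4 (mod 5).
Need 6⁻¹ mod 5. Extended Euclid on (5, 1):
5 = 5*1 + 0
6⁻¹ ≡ 1 (mod 5), so k ≡ 1·4 ≡ 4 (mod 5).
x = 5 + 6·4 = 29.

29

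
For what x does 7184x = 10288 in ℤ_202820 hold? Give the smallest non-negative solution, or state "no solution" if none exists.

First find gcd(7184, 202820):
202820 = 28*7184 + 1668
7184 = 4*1668 + 512
1668 = 3*512 + 132
512 = 3*132 + 116
132 = 1*116 + 16
116 = 7*16 + 4
16 = 4*4 + 0
gcd = 4 and 4 | 10288, so solutions exist. Divide through by 4: 1796x ≡ 2572 (mod 50705).
Now find 1796⁻¹ mod 50705:
50705 = 28*1796 + 417
1796 = 4*417 + 128
417 = 3*128 + 33
128 = 3*33 + 29
33 = 1*29 + 4
29 = 7*4 + 1
4 = 4*1 + 0
Back-substitute:
1 = 29 − 7·4
1 = −7·33 + 8·29
1 = 8·128 − 31·33
1 = −31·417 + 101·128
1 = 101·1796 − 435·417
1 = −435·50705 + 12281·1796
So 1796⁻¹ ≡ 12281 (mod 50705).
Then x ≡ 12281·2572 ≡ 48222 (mod 50705); the smallest non-negative solution is x = 48222.

48222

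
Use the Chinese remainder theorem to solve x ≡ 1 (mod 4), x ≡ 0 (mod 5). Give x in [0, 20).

Write x = 1 + 4·k. Then 4·k ≡ 0 − 1 ≡ 4 (mod 5).
Need 4⁻¹ mod 5. Extended Euclid on (5, 4):
5 = 1×4 + 1
4 = 4×1 + 0
Back-substitute:
1 = 5 − 4
4⁻¹ ≡ 4 (mod 5), so k ≡ 4·4 ≡ 1 (mod 5).
x = 1 + 4·1 = 5.

5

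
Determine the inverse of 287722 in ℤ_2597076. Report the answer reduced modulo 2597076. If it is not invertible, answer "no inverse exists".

no inverse exists

Compute gcd(287722, 2597076):
2597076 = 9×287722 + 7578
287722 = 37×7578 + 7336
7578 = 1×7336 + 242
7336 = 30×242 + 76
242 = 3×76 + 14
76 = 5×14 + 6
14 = 2×6 + 2
6 = 3×2 + 0
Since gcd = 2 > 1, 287722 is not a unit mod 2597076.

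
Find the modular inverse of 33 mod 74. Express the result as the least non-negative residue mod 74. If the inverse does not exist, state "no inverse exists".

Apply the Euclidean algorithm to 74 and 33:
74 = 2*33 + 8
33 = 4*8 + 1
8 = 8*1 + 0
The gcd is 1. Working backward:
1 = 33 − 4·8
1 = −4·74 + 9·33
So 33·9 ≡ 1 (mod 74).

9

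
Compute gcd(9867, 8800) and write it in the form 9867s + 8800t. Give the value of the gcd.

Euclidean algorithm:
9867 = 1×8800 + 1067
8800 = 8×1067 + 264
1067 = 4×264 + 11
264 = 24×11 + 0
gcd(9867, 8800) = 11.
Working backward:
11 = 1067 − 4·264
11 = −4·8800 + 33·1067
11 = 33·9867 − 37·8800
So 11 = (33)·9867 + (-37)·8800.

11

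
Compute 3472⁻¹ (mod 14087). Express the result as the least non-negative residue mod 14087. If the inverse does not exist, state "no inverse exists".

gcd(14087, 3472) by repeated division:
14087 = 4×3472 + 199
3472 = 17×199 + 89
199 = 2×89 + 21
89 = 4×21 + 5
21 = 4×5 + 1
5 = 5×1 + 0
Since gcd(3472, 14087) = 1, back-substitute to write 1 as a combination:
1 = 21 − 4·5
1 = −4·89 + 17·21
1 = 17·199 − 38·89
1 = −38·3472 + 663·199
1 = 663·14087 − 2690·3472
Hence 3472⁻¹ ≡ -2690 ≡ 11397 (mod 14087).

11397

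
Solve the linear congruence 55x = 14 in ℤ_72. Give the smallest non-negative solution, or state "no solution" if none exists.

First find gcd(55, 72):
72 = 1*55 + 17
55 = 3*17 + 4
17 = 4*4 + 1
4 = 4*1 + 0
gcd = 1, so a unique solution mod 72 exists.
Back-substitute for the Bézout coefficients:
1 = 17 − 4·4
1 = −4·55 + 13·17
1 = 13·72 − 17·55
So 55·(-17) ≡ 1 (mod 72), giving 55⁻¹ ≡ 55.
x ≡ 55⁻¹·14 ≡ 55·14 ≡ 50 (mod 72).

50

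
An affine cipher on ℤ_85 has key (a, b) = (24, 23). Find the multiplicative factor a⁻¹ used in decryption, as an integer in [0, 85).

39

gcd(85, 24) by repeated division:
85 = 3*24 + 13
24 = 1*13 + 11
13 = 1*11 + 2
11 = 5*2 + 1
2 = 2*1 + 0
gcd = 1, so the inverse exists. Back-substitute:
1 = 11 − 5·2
1 = −5·13 + 6·11
1 = 6·24 − 11·13
1 = −11·85 + 39·24
So 24·39 ≡ 1 (mod 85).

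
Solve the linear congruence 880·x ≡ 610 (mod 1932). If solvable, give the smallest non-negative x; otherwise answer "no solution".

gcd(880, 1932):
1932 = 2·880 + 172
880 = 5·172 + 20
172 = 8·20 + 12
20 = 1·12 + 8
12 = 1·8 + 4
8 = 2·4 + 0
gcd = 4, but 4 ∤ 610, so the congruence has no solution.

no solution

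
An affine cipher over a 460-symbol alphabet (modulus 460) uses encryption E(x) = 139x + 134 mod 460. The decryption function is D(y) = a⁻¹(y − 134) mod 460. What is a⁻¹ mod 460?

Run Euclid on (460, 139):
460 = 3×139 + 43
139 = 3×43 + 10
43 = 4×10 + 3
10 = 3×3 + 1
3 = 3×1 + 0
The gcd is 1. Working backward:
1 = 10 − 3·3
1 = −3·43 + 13·10
1 = 13·139 − 42·43
1 = −42·460 + 139·139
So 139·139 ≡ 1 (mod 460).

139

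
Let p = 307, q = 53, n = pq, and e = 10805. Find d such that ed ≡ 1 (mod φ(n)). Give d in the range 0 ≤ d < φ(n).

φ(n) = (p−1)(q−1) = 306·52 = 15912.
Need d with 10805·d ≡ 1 (mod 15912). Apply the extended Euclidean algorithm:
15912 = 1×10805 + 5107
10805 = 2×5107 + 591
5107 = 8×591 + 379
591 = 1×379 + 212
379 = 1×212 + 167
212 = 1×167 + 45
167 = 3×45 + 32
45 = 1×32 + 13
32 = 2×13 + 6
13 = 2×6 + 1
6 = 6×1 + 0
Back-substitute:
1 = 13 − 2·6
1 = −2·32 + 5·13
1 = 5·45 − 7·32
1 = −7·167 + 26·45
1 = 26·212 − 33·167
1 = −33·379 + 59·212
1 = 59·591 − 92·379
1 = −92·5107 + 795·591
1 = 795·10805 − 1682·5107
1 = −1682·15912 + 2477·10805
So 10805·2477 ≡ 1 (mod 15912), hence d = 2477.

2477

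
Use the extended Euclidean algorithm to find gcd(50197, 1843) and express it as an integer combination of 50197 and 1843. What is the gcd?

1

Euclidean algorithm:
50197 = 27*1843 + 436
1843 = 4*436 + 99
436 = 4*99 + 40
99 = 2*40 + 19
40 = 2*19 + 2
19 = 9*2 + 1
2 = 2*1 + 0
gcd(50197, 1843) = 1.
Back-substituting:
1 = 19 − 9·2
1 = −9·40 + 19·19
1 = 19·99 − 47·40
1 = −47·436 + 207·99
1 = 207·1843 − 875·436
1 = −875·50197 + 23832·1843
So 1 = (-875)·50197 + (23832)·1843.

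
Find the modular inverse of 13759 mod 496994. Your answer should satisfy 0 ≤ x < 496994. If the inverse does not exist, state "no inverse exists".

gcd(496994, 13759) by repeated division:
496994 = 36*13759 + 1670
13759 = 8*1670 + 399
1670 = 4*399 + 74
399 = 5*74 + 29
74 = 2*29 + 16
29 = 1*16 + 13
16 = 1*13 + 3
13 = 4*3 + 1
3 = 3*1 + 0
Since gcd(13759, 496994) = 1, back-substitute to write 1 as a combination:
1 = 13 − 4·3
1 = −4·16 + 5·13
1 = 5·29 − 9·16
1 = −9·74 + 23·29
1 = 23·399 − 124·74
1 = −124·1670 + 519·399
1 = 519·13759 − 4276·1670
1 = −4276·496994 + 154455·13759
So 13759·154455 ≡ 1 (mod 496994).

154455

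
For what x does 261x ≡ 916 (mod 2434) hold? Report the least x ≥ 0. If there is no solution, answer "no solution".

218

First find gcd(261, 2434):
2434 = 9×261 + 85
261 = 3×85 + 6
85 = 14×6 + 1
6 = 6×1 + 0
gcd = 1, so a unique solution mod 2434 exists.
Back-substitute for the Bézout coefficients:
1 = 85 − 14·6
1 = −14·261 + 43·85
1 = 43·2434 − 401·261
So 261·(-401) ≡ 1 (mod 2434), giving 261⁻¹ ≡ 2033.
x ≡ 261⁻¹·916 ≡ 2033·916 ≡ 218 (mod 2434).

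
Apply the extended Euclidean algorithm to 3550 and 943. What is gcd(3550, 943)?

1

Apply Euclid's algorithm to 3550 and 943:
3550 = 3·943 + 721
943 = 1·721 + 222
721 = 3·222 + 55
222 = 4·55 + 2
55 = 27·2 + 1
2 = 2·1 + 0
gcd(3550, 943) = 1.
Back-substituting:
1 = 55 − 27·2
1 = −27·222 + 109·55
1 = 109·721 − 354·222
1 = −354·943 + 463·721
1 = 463·3550 − 1743·943
So 1 = (463)·3550 + (-1743)·943.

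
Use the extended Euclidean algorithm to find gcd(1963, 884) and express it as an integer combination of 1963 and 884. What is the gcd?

13

Repeated division:
1963 = 2*884 + 195
884 = 4*195 + 104
195 = 1*104 + 91
104 = 1*91 + 13
91 = 7*13 + 0
gcd(1963, 884) = 13.
Express as a combination:
13 = 104 − 91
13 = −195 + 2·104
13 = 2·884 − 9·195
13 = −9·1963 + 20·884
So 13 = (-9)·1963 + (20)·884.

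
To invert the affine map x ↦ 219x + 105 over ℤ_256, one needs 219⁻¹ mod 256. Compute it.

83

Run Euclid on (256, 219):
256 = 1×219 + 37
219 = 5×37 + 34
37 = 1×34 + 3
34 = 11×3 + 1
3 = 3×1 + 0
Since gcd(219, 256) = 1, back-substitute to write 1 as a combination:
1 = 34 − 11·3
1 = −11·37 + 12·34
1 = 12·219 − 71·37
1 = −71·256 + 83·219
So 219·83 ≡ 1 (mod 256).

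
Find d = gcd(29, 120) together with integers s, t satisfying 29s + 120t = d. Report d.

Euclidean algorithm:
120 = 4×29 + 4
29 = 7×4 + 1
4 = 4×1 + 0
gcd(29, 120) = 1.
Working backward:
1 = 29 − 7·4
1 = −7·120 + 29·29
So 1 = (-7)·120 + (29)·29.

1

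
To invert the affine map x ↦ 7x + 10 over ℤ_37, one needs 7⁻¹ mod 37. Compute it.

Run Euclid on (37, 7):
37 = 5·7 + 2
7 = 3·2 + 1
2 = 2·1 + 0
gcd = 1, so the inverse exists. Back-substitute:
1 = 7 − 3·2
1 = −3·37 + 16·7
So 7·16 ≡ 1 (mod 37).

16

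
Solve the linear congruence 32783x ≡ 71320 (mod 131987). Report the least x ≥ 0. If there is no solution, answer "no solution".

12016

First find gcd(32783, 131987):
131987 = 4*32783 + 855
32783 = 38*855 + 293
855 = 2*293 + 269
293 = 1*269 + 24
269 = 11*24 + 5
24 = 4*5 + 4
5 = 1*4 + 1
4 = 4*1 + 0
gcd = 1, so a unique solution mod 131987 exists.
Back-substitute for the Bézout coefficients:
1 = 5 − 4
1 = −24 + 5·5
1 = 5·269 − 56·24
1 = −56·293 + 61·269
1 = 61·855 − 178·293
1 = −178·32783 + 6825·855
1 = 6825·131987 − 27478·32783
So 32783·(-27478) ≡ 1 (mod 131987), giving 32783⁻¹ ≡ 104509.
x ≡ 32783⁻¹·71320 ≡ 104509·71320 ≡ 12016 (mod 131987).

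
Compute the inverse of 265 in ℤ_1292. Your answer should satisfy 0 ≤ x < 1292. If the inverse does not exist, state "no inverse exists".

1253

Extended Euclidean algorithm:
1292 = 4*265 + 232
265 = 1*232 + 33
232 = 7*33 + 1
33 = 33*1 + 0
Since gcd(265, 1292) = 1, back-substitute to write 1 as a combination:
1 = 232 − 7·33
1 = −7·265 + 8·232
1 = 8·1292 − 39·265
So 265·(-39) ≡ 1 (mod 1292), and -39 ≡ 1253 (mod 1292).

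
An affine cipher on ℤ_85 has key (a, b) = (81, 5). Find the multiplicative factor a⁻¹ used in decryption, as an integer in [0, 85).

21

Extended Euclidean algorithm:
85 = 1×81 + 4
81 = 20×4 + 1
4 = 4×1 + 0
Since gcd(81, 85) = 1, back-substitute to write 1 as a combination:
1 = 81 − 20·4
1 = −20·85 + 21·81
So 81·21 ≡ 1 (mod 85).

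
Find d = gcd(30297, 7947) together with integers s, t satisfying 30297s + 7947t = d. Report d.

3

Repeated division:
30297 = 3*7947 + 6456
7947 = 1*6456 + 1491
6456 = 4*1491 + 492
1491 = 3*492 + 15
492 = 32*15 + 12
15 = 1*12 + 3
12 = 4*3 + 0
gcd(30297, 7947) = 3.
Back-substituting:
3 = 15 − 12
3 = −492 + 33·15
3 = 33·1491 − 100·492
3 = −100·6456 + 433·1491
3 = 433·7947 − 533·6456
3 = −533·30297 + 2032·7947
So 3 = (-533)·30297 + (2032)·7947.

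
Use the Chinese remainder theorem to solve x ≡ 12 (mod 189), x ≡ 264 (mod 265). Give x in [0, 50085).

33654

Write x = 12 + 189·k. Then 189·k ≡ 264 − 12 ≡ 252 (mod 265).
Need 189⁻¹ mod 265. Extended Euclid on (265, 189):
265 = 1·189 + 76
189 = 2·76 + 37
76 = 2·37 + 2
37 = 18·2 + 1
2 = 2·1 + 0
Back-substitute:
1 = 37 − 18·2
1 = −18·76 + 37·37
1 = 37·189 − 92·76
1 = −92·265 + 129·189
189⁻¹ ≡ 129 (mod 265), so k ≡ 129·252 ≡ 178 (mod 265).
x = 12 + 189·178 = 33654.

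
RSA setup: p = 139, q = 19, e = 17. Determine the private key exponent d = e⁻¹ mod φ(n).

1169

φ(n) = (p−1)(q−1) = 138·18 = 2484.
Need d with 17·d ≡ 1 (mod 2484). Apply the extended Euclidean algorithm:
2484 = 146·17 + 2
17 = 8·2 + 1
2 = 2·1 + 0
Back-substitute:
1 = 17 − 8·2
1 = −8·2484 + 1169·17
So 17·1169 ≡ 1 (mod 2484), hence d = 1169.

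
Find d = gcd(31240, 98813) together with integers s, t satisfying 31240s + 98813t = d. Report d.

11

Repeated division:
98813 = 3*31240 + 5093
31240 = 6*5093 + 682
5093 = 7*682 + 319
682 = 2*319 + 44
319 = 7*44 + 11
44 = 4*11 + 0
gcd(31240, 98813) = 11.
Working backward:
11 = 319 − 7·44
11 = −7·682 + 15·319
11 = 15·5093 − 112·682
11 = −112·31240 + 687·5093
11 = 687·98813 − 2173·31240
So 11 = (687)·98813 + (-2173)·31240.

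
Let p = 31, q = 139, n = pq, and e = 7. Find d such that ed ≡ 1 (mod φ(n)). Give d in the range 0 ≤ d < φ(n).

φ(n) = (p−1)(q−1) = 30·138 = 4140.
Need d with 7·d ≡ 1 (mod 4140). Apply the extended Euclidean algorithm:
4140 = 591×7 + 3
7 = 2×3 + 1
3 = 3×1 + 0
Back-substitute:
1 = 7 − 2·3
1 = −2·4140 + 1183·7
So 7·1183 ≡ 1 (mod 4140), hence d = 1183.

1183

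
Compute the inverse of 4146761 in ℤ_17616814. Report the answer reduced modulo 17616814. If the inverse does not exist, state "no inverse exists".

11967927

Extended Euclidean algorithm:
17616814 = 4·4146761 + 1029770
4146761 = 4·1029770 + 27681
1029770 = 37·27681 + 5573
27681 = 4·5573 + 5389
5573 = 1·5389 + 184
5389 = 29·184 + 53
184 = 3·53 + 25
53 = 2·25 + 3
25 = 8·3 + 1
3 = 3·1 + 0
Since gcd(4146761, 17616814) = 1, back-substitute to write 1 as a combination:
1 = 25 − 8·3
1 = −8·53 + 17·25
1 = 17·184 − 59·53
1 = −59·5389 + 1728·184
1 = 1728·5573 − 1787·5389
1 = −1787·27681 + 8876·5573
1 = 8876·1029770 − 330199·27681
1 = −330199·4146761 + 1329672·1029770
1 = 1329672·17616814 − 5648887·4146761
Hence 4146761⁻¹ ≡ -5648887 ≡ 11967927 (mod 17616814).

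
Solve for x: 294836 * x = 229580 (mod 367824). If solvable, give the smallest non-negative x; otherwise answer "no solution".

First find gcd(294836, 367824):
367824 = 1×294836 + 72988
294836 = 4×72988 + 2884
72988 = 25×2884 + 888
2884 = 3×888 + 220
888 = 4×220 + 8
220 = 27×8 + 4
8 = 2×4 + 0
gcd = 4 and 4 | 229580, so solutions exist. Divide through by 4: 73709x ≡ 57395 (mod 91956).
Now find 73709⁻¹ mod 91956:
91956 = 1·73709 + 18247
73709 = 4·18247 + 721
18247 = 25·721 + 222
721 = 3·222 + 55
222 = 4·55 + 2
55 = 27·2 + 1
2 = 2·1 + 0
Back-substitute:
1 = 55 − 27·2
1 = −27·222 + 109·55
1 = 109·721 − 354·222
1 = −354·18247 + 8959·721
1 = 8959·73709 − 36190·18247
1 = −36190·91956 + 45149·73709
So 73709⁻¹ ≡ 45149 (mod 91956).
Then x ≡ 45149·57395 ≡ 6775 (mod 91956); the smallest non-negative solution is x = 6775.

6775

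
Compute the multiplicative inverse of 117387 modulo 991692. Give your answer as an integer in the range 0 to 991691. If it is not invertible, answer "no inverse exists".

no inverse exists

Compute gcd(117387, 991692):
991692 = 8·117387 + 52596
117387 = 2·52596 + 12195
52596 = 4·12195 + 3816
12195 = 3·3816 + 747
3816 = 5·747 + 81
747 = 9·81 + 18
81 = 4·18 + 9
18 = 2·9 + 0
The gcd is 9, not 1, hence no inverse exists.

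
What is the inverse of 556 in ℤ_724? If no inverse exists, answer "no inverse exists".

Compute gcd(556, 724):
724 = 1·556 + 168
556 = 3·168 + 52
168 = 3·52 + 12
52 = 4·12 + 4
12 = 3·4 + 0
gcd(556, 724) = 4 ≠ 1, so 556 has no multiplicative inverse modulo 724.

no inverse exists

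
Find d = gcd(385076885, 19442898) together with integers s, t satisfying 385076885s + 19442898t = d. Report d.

Apply Euclid's algorithm to 385076885 and 19442898:
385076885 = 19*19442898 + 15661823
19442898 = 1*15661823 + 3781075
15661823 = 4*3781075 + 537523
3781075 = 7*537523 + 18414
537523 = 29*18414 + 3517
18414 = 5*3517 + 829
3517 = 4*829 + 201
829 = 4*201 + 25
201 = 8*25 + 1
25 = 25*1 + 0
gcd(385076885, 19442898) = 1.
Working backward:
1 = 201 − 8·25
1 = −8·829 + 33·201
1 = 33·3517 − 140·829
1 = −140·18414 + 733·3517
1 = 733·537523 − 21397·18414
1 = −21397·3781075 + 150512·537523
1 = 150512·15661823 − 623445·3781075
1 = −623445·19442898 + 773957·15661823
1 = 773957·385076885 − 15328628·19442898
So 1 = (773957)·385076885 + (-15328628)·19442898.

1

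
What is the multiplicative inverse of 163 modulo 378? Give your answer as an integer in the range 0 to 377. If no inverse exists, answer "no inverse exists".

109

Run Euclid on (378, 163):
378 = 2*163 + 52
163 = 3*52 + 7
52 = 7*7 + 3
7 = 2*3 + 1
3 = 3*1 + 0
The gcd is 1. Working backward:
1 = 7 − 2·3
1 = −2·52 + 15·7
1 = 15·163 − 47·52
1 = −47·378 + 109·163
So 163·109 ≡ 1 (mod 378).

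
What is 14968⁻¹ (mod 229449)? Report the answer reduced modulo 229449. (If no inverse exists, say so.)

70990

Run Euclid on (229449, 14968):
229449 = 15*14968 + 4929
14968 = 3*4929 + 181
4929 = 27*181 + 42
181 = 4*42 + 13
42 = 3*13 + 3
13 = 4*3 + 1
3 = 3*1 + 0
Since gcd(14968, 229449) = 1, back-substitute to write 1 as a combination:
1 = 13 − 4·3
1 = −4·42 + 13·13
1 = 13·181 − 56·42
1 = −56·4929 + 1525·181
1 = 1525·14968 − 4631·4929
1 = −4631·229449 + 70990·14968
So 14968·70990 ≡ 1 (mod 229449).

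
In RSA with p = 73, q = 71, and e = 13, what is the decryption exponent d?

φ(n) = (p−1)(q−1) = 72·70 = 5040.
Need d with 13·d ≡ 1 (mod 5040). Apply the extended Euclidean algorithm:
5040 = 387×13 + 9
13 = 1×9 + 4
9 = 2×4 + 1
4 = 4×1 + 0
Back-substitute:
1 = 9 − 2·4
1 = −2·13 + 3·9
1 = 3·5040 − 1163·13
So 13·(-1163) ≡ 1 (mod 5040), hence d ≡ -1163 ≡ 3877 (mod 5040).

3877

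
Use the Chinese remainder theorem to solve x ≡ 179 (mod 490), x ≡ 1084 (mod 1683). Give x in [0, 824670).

Write x = 179 + 490·k. Then 490·k ≡ 1084 − 179 ≡ 905 (mod 1683).
Need 490⁻¹ mod 1683. Extended Euclid on (1683, 490):
1683 = 3×490 + 213
490 = 2×213 + 64
213 = 3×64 + 21
64 = 3×21 + 1
21 = 21×1 + 0
Back-substitute:
1 = 64 − 3·21
1 = −3·213 + 10·64
1 = 10·490 − 23·213
1 = −23·1683 + 79·490
490⁻¹ ≡ 79 (mod 1683), so k ≡ 79·905 ≡ 809 (mod 1683).
x = 179 + 490·809 = 396589.

396589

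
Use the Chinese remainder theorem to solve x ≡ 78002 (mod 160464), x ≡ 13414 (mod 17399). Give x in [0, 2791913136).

1021752290

Write x = 78002 + 160464·k. Then 160464·k ≡ 13414 − 78002 ≡ 5008 (mod 17399).
Need 160464⁻¹ mod 17399. Extended Euclid on (17399, 3873):
17399 = 4×3873 + 1907
3873 = 2×1907 + 59
1907 = 32×59 + 19
59 = 3×19 + 2
19 = 9×2 + 1
2 = 2×1 + 0
Back-substitute:
1 = 19 − 9·2
1 = −9·59 + 28·19
1 = 28·1907 − 905·59
1 = −905·3873 + 1838·1907
1 = 1838·17399 − 8257·3873
160464⁻¹ ≡ 9142 (mod 17399), so k ≡ 9142·5008 ≡ 6367 (mod 17399).
x = 78002 + 160464·6367 = 1021752290.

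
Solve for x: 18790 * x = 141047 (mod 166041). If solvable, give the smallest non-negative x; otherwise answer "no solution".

83894

First find gcd(18790, 166041):
166041 = 8*18790 + 15721
18790 = 1*15721 + 3069
15721 = 5*3069 + 376
3069 = 8*376 + 61
376 = 6*61 + 10
61 = 6*10 + 1
10 = 10*1 + 0
gcd = 1, so a unique solution mod 166041 exists.
Back-substitute for the Bézout coefficients:
1 = 61 − 6·10
1 = −6·376 + 37·61
1 = 37·3069 − 302·376
1 = −302·15721 + 1547·3069
1 = 1547·18790 − 1849·15721
1 = −1849·166041 + 16339·18790
So 18790·(16339) ≡ 1 (mod 166041), giving 18790⁻¹ ≡ 16339.
x ≡ 18790⁻¹·141047 ≡ 16339·141047 ≡ 83894 (mod 166041).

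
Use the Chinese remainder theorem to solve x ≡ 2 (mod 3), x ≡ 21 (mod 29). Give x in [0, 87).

Write x = 2 + 3·k. Then 3·k ≡ 21 − 2 ≡ 19 (mod 29).
Need 3⁻¹ mod 29. Extended Euclid on (29, 3):
29 = 9×3 + 2
3 = 1×2 + 1
2 = 2×1 + 0
Back-substitute:
1 = 3 − 2
1 = −29 + 10·3
3⁻¹ ≡ 10 (mod 29), so k ≡ 10·19 ≡ 16 (mod 29).
x = 2 + 3·16 = 50.

50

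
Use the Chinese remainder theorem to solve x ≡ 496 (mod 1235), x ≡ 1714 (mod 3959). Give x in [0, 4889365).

290721

Write x = 496 + 1235·k. Then 1235·k ≡ 1714 − 496 ≡ 1218 (mod 3959).
Need 1235⁻¹ mod 3959. Extended Euclid on (3959, 1235):
3959 = 3·1235 + 254
1235 = 4·254 + 219
254 = 1·219 + 35
219 = 6·35 + 9
35 = 3·9 + 8
9 = 1·8 + 1
8 = 8·1 + 0
Back-substitute:
1 = 9 − 8
1 = −35 + 4·9
1 = 4·219 − 25·35
1 = −25·254 + 29·219
1 = 29·1235 − 141·254
1 = −141·3959 + 452·1235
1235⁻¹ ≡ 452 (mod 3959), so k ≡ 452·1218 ≡ 235 (mod 3959).
x = 496 + 1235·235 = 290721.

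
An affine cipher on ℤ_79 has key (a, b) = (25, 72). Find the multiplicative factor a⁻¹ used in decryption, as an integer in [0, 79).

19

gcd(79, 25) by repeated division:
79 = 3×25 + 4
25 = 6×4 + 1
4 = 4×1 + 0
gcd = 1, so the inverse exists. Back-substitute:
1 = 25 − 6·4
1 = −6·79 + 19·25
So 25·19 ≡ 1 (mod 79).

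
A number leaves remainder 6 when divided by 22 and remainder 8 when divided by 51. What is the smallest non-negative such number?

314

Write x = 6 + 22·k. Then 22·k ≡ 8 − 6 ≡ 2 (mod 51).
Need 22⁻¹ mod 51. Extended Euclid on (51, 22):
51 = 2*22 + 7
22 = 3*7 + 1
7 = 7*1 + 0
Back-substitute:
1 = 22 − 3·7
1 = −3·51 + 7·22
22⁻¹ ≡ 7 (mod 51), so k ≡ 7·2 ≡ 14 (mod 51).
x = 6 + 22·14 = 314.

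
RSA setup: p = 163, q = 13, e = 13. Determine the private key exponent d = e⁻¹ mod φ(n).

1645

φ(n) = (p−1)(q−1) = 162·12 = 1944.
Need d with 13·d ≡ 1 (mod 1944). Apply the extended Euclidean algorithm:
1944 = 149×13 + 7
13 = 1×7 + 6
7 = 1×6 + 1
6 = 6×1 + 0
Back-substitute:
1 = 7 − 6
1 = −13 + 2·7
1 = 2·1944 − 299·13
So 13·(-299) ≡ 1 (mod 1944), hence d ≡ -299 ≡ 1645 (mod 1944).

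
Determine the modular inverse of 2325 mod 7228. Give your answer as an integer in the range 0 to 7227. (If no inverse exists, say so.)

1657

Run Euclid on (7228, 2325):
7228 = 3×2325 + 253
2325 = 9×253 + 48
253 = 5×48 + 13
48 = 3×13 + 9
13 = 1×9 + 4
9 = 2×4 + 1
4 = 4×1 + 0
gcd = 1, so the inverse exists. Back-substitute:
1 = 9 − 2·4
1 = −2·13 + 3·9
1 = 3·48 − 11·13
1 = −11·253 + 58·48
1 = 58·2325 − 533·253
1 = −533·7228 + 1657·2325
So 2325·1657 ≡ 1 (mod 7228).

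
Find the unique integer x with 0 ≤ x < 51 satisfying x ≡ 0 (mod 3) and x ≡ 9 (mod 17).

Write x = 0 + 3·k. Then 3·k ≡ 9 − 0 ≡ 9 (mod 17).
Need 3⁻¹ mod 17. Extended Euclid on (17, 3):
17 = 5*3 + 2
3 = 1*2 + 1
2 = 2*1 + 0
Back-substitute:
1 = 3 − 2
1 = −17 + 6·3
3⁻¹ ≡ 6 (mod 17), so k ≡ 6·9 ≡ 3 (mod 17).
x = 0 + 3·3 = 9.

9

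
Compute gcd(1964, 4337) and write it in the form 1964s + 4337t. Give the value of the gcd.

Apply Euclid's algorithm to 4337 and 1964:
4337 = 2×1964 + 409
1964 = 4×409 + 328
409 = 1×328 + 81
328 = 4×81 + 4
81 = 20×4 + 1
4 = 4×1 + 0
gcd(1964, 4337) = 1.
Express as a combination:
1 = 81 − 20·4
1 = −20·328 + 81·81
1 = 81·409 − 101·328
1 = −101·1964 + 485·409
1 = 485·4337 − 1071·1964
So 1 = (485)·4337 + (-1071)·1964.

1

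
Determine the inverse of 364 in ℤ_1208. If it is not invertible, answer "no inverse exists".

Compute gcd(364, 1208):
1208 = 3*364 + 116
364 = 3*116 + 16
116 = 7*16 + 4
16 = 4*4 + 0
The gcd is 4, not 1, hence no inverse exists.

no inverse exists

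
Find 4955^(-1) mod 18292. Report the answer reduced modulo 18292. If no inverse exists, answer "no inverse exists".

Run Euclid on (18292, 4955):
18292 = 3*4955 + 3427
4955 = 1*3427 + 1528
3427 = 2*1528 + 371
1528 = 4*371 + 44
371 = 8*44 + 19
44 = 2*19 + 6
19 = 3*6 + 1
6 = 6*1 + 0
The gcd is 1. Working backward:
1 = 19 − 3·6
1 = −3·44 + 7·19
1 = 7·371 − 59·44
1 = −59·1528 + 243·371
1 = 243·3427 − 545·1528
1 = −545·4955 + 788·3427
1 = 788·18292 − 2909·4955
So 4955·(-2909) ≡ 1 (mod 18292), and -2909 ≡ 15383 (mod 18292).

15383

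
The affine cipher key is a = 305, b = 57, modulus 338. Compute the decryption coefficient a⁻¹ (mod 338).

Apply the Euclidean algorithm to 338 and 305:
338 = 1×305 + 33
305 = 9×33 + 8
33 = 4×8 + 1
8 = 8×1 + 0
gcd = 1, so the inverse exists. Back-substitute:
1 = 33 − 4·8
1 = −4·305 + 37·33
1 = 37·338 − 41·305
Thus 305·(-41) ≡ 1 (mod 338); reducing, -41 mod 338 = 297.

297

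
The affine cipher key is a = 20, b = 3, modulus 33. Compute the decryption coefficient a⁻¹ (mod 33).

gcd(33, 20) by repeated division:
33 = 1·20 + 13
20 = 1·13 + 7
13 = 1·7 + 6
7 = 1·6 + 1
6 = 6·1 + 0
Since gcd(20, 33) = 1, back-substitute to write 1 as a combination:
1 = 7 − 6
1 = −13 + 2·7
1 = 2·20 − 3·13
1 = −3·33 + 5·20
So 20·5 ≡ 1 (mod 33).

5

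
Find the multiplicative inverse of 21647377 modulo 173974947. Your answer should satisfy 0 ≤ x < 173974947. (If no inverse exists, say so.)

Run Euclid on (173974947, 21647377):
173974947 = 8·21647377 + 795931
21647377 = 27·795931 + 157240
795931 = 5·157240 + 9731
157240 = 16·9731 + 1544
9731 = 6·1544 + 467
1544 = 3·467 + 143
467 = 3·143 + 38
143 = 3·38 + 29
38 = 1·29 + 9
29 = 3·9 + 2
9 = 4·2 + 1
2 = 2·1 + 0
gcd = 1, so the inverse exists. Back-substitute:
1 = 9 − 4·2
1 = −4·29 + 13·9
1 = 13·38 − 17·29
1 = −17·143 + 64·38
1 = 64·467 − 209·143
1 = −209·1544 + 691·467
1 = 691·9731 − 4355·1544
1 = −4355·157240 + 70371·9731
1 = 70371·795931 − 356210·157240
1 = −356210·21647377 + 9688041·795931
1 = 9688041·173974947 − 77860538·21647377
So 21647377·(-77860538) ≡ 1 (mod 173974947), and -77860538 ≡ 96114409 (mod 173974947).

96114409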